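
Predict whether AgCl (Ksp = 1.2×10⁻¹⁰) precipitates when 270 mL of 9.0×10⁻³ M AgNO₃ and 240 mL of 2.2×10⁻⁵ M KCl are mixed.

After mixing, V = 270 mL + 240 mL = 510 mL.
[Ag⁺] = (9.0×10⁻³)(270)/510 = 4.8×10⁻³ M
[Cl⁻] = (2.2×10⁻⁵)(240)/510 = 1.0×10⁻⁵ M
Q = [Ag⁺][Cl⁻] = 4.9×10⁻⁸
Since Q (4.9×10⁻⁸) exceeds Ksp (1.2×10⁻¹⁰), AgCl will precipitate.

Yes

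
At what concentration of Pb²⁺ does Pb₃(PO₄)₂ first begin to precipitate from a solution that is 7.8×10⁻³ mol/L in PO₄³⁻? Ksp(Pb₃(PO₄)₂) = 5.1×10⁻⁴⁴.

9.4×10⁻¹⁴ M

Precipitation begins when Q = Ksp.
Pb₃(PO₄)₂(s) ⇌ 3 Pb²⁺(aq) + 2 PO₄³⁻(aq)
Ksp = [Pb²⁺]^3[PO₄³⁻]^2 = [Pb²⁺]^3(7.8×10⁻³)^2
[Pb²⁺]^3 = 5.1×10⁻⁴⁴ / (7.8×10⁻³)^2 = 8.4×10⁻⁴⁰
[Pb²⁺] = 9.4×10⁻¹⁴ mol/L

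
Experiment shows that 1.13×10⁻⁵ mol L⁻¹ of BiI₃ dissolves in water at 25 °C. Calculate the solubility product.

Ksp = 4.40×10⁻¹⁹

BiI₃(s) ⇌ Bi³⁺(aq) + 3 I⁻(aq)
For each mole of BiI₃ that dissolves per liter, [Bi³⁺] = s and [I⁻] = 3s; let s denote this solubility.
Ksp = [Bi³⁺][I⁻]^3 = s · (3s)^3 = 27s^4
Ksp = 27 × (1.13×10⁻⁵)^4 = 4.40×10⁻¹⁹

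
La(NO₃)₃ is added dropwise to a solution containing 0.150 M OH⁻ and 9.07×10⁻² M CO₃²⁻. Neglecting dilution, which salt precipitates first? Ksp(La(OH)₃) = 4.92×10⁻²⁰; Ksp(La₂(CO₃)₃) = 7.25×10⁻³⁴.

The threshold for precipitation is Q = Ksp.
For La(OH)₃: [La³⁺] = (Ksp/[OH⁻]^3) = 1.46×10⁻¹⁷ M
For La₂(CO₃)₃: [La³⁺] = (Ksp/[CO₃²⁻]^3)^(1/2) = 9.86×10⁻¹⁶ M
La(OH)₃ requires the lower [La³⁺], so it precipitates first.

La(OH)₃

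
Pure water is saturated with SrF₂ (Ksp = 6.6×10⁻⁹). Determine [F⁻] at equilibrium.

SrF₂(s) ⇌ Sr²⁺(aq) + 2 F⁻(aq)
With molar solubility s: [Sr²⁺] = s, [F⁻] = 2s.
Ksp = [Sr²⁺][F⁻]^2 = s · (2s)^2 = 4s^3 = 6.6×10⁻⁹
s = 1.2×10⁻³ mol L⁻¹
[F⁻] = 2s = 2.4×10⁻³ mol L⁻¹

2.4×10⁻³ M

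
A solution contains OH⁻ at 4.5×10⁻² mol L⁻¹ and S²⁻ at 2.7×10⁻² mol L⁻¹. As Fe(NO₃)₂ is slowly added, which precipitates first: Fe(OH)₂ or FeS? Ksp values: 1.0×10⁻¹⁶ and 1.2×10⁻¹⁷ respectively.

FeS

Precipitation of each salt begins when its ion product equals Ksp.
For Fe(OH)₂: [Fe²⁺] = (Ksp/[OH⁻]^2) = 4.9×10⁻¹⁴ mol L⁻¹
For FeS: [Fe²⁺] = (Ksp/[S²⁻]) = 4.4×10⁻¹⁶ mol L⁻¹
FeS requires the lower [Fe²⁺], so it precipitates first.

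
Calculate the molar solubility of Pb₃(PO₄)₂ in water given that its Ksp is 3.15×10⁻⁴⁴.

Pb₃(PO₄)₂(s) ⇌ 3 Pb²⁺(aq) + 2 PO₄³⁻(aq)
Let s be the molar solubility. Then [Pb²⁺] = 3s and [PO₄³⁻] = 2s.
Ksp = [Pb²⁺]^3[PO₄³⁻]^2 = (3s)^3 · (2s)^2 = 108s^5
108s^5 = 3.15×10⁻⁴⁴  ⇒  s^5 = 2.92×10⁻⁴⁶
s = (2.92×10⁻⁴⁶)^(1/5) = 7.82×10⁻¹⁰ mol L⁻¹

7.82×10⁻¹⁰ M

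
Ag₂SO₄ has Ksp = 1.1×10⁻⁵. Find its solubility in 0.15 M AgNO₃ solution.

4.9×10⁻⁴ M

Ag₂SO₄(s) ⇌ 2 Ag⁺(aq) + SO₄²⁻(aq)
The solution already contains Ag⁺ at 0.15 M. Let s be the molar solubility of Ag₂SO₄.
[Ag⁺] ≈ 0.15 M (common ion dominates); [SO₄²⁻] = s.
Ksp = [Ag⁺]^2[SO₄²⁻] = (0.15)^2s
s = 1.1×10⁻⁵ / (0.15)^2 = 4.9×10⁻⁴
s = 4.9×10⁻⁴ M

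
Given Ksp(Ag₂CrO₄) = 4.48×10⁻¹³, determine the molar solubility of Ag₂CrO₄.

4.82×10⁻⁵ M

Ag₂CrO₄(s) ⇌ 2 Ag⁺(aq) + CrO₄²⁻(aq)
Let s be the molar solubility. Then [Ag⁺] = 2s and [CrO₄²⁻] = s.
Ksp = [Ag⁺]^2[CrO₄²⁻] = (2s)^2 · s = 4s^3
4s^3 = 4.48×10⁻¹³  ⇒  s^3 = 1.12×10⁻¹³
Taking the 3rd root, s = 4.82×10⁻⁵ mol/L.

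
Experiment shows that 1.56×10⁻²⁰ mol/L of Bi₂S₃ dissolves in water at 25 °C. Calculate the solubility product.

Bi₂S₃(s) ⇌ 2 Bi³⁺(aq) + 3 S²⁻(aq)
With molar solubility s: [Bi³⁺] = 2s, [S²⁻] = 3s.
Ksp = [Bi³⁺]^2[S²⁻]^3 = (2s)^2 · (3s)^3 = 108s^5
Ksp = 108 × (1.56×10⁻²⁰)^5 = 9.98×10⁻⁹⁸

Ksp = 9.98×10⁻⁹⁸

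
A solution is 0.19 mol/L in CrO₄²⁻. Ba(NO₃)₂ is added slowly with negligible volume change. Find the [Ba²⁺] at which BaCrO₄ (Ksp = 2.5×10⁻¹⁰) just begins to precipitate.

Precipitation of each salt begins when its ion product equals Ksp.
BaCrO₄(s) ⇌ Ba²⁺(aq) + CrO₄²⁻(aq)
Ksp = [Ba²⁺][CrO₄²⁻] = [Ba²⁺](0.19)
[Ba²⁺] = 2.5×10⁻¹⁰ / (0.19) = 1.3×10⁻⁹
[Ba²⁺] = 1.3×10⁻⁹ mol/L

1.3×10⁻⁹ M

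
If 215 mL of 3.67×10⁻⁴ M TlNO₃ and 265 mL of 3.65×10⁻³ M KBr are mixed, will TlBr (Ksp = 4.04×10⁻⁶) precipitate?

The combined volume is 480 mL.
[Tl⁺] = (3.67×10⁻⁴)(215)/480 = 1.64×10⁻⁴ M
[Br⁻] = (3.65×10⁻³)(265)/480 = 2.02×10⁻³ M
Q = [Tl⁺][Br⁻] = 3.31×10⁻⁷
Q = 3.31×10⁻⁷ < Ksp = 4.04×10⁻⁶, so the solution is unsaturated and no precipitate forms.

No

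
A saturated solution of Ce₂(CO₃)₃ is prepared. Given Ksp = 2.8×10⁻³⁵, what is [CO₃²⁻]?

Ce₂(CO₃)₃(s) ⇌ 2 Ce³⁺(aq) + 3 CO₃²⁻(aq)
For each mole of Ce₂(CO₃)₃ that dissolves per liter, [Ce³⁺] = 2s and [CO₃²⁻] = 3s; let s denote this solubility.
Ksp = [Ce³⁺]^2[CO₃²⁻]^3 = (2s)^2 · (3s)^3 = 108s^5 = 2.8×10⁻³⁵
s = 4.8×10⁻⁸ M
[CO₃²⁻] = 3s = 1.4×10⁻⁷ M

1.4×10⁻⁷ M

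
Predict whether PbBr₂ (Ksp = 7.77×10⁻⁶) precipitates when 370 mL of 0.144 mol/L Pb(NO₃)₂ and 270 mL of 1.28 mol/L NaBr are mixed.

Total volume after mixing = 370 + 270 = 640 mL.
[Pb²⁺] = (0.144)(370)/640 = 8.33×10⁻² mol/L
[Br⁻] = (1.28)(270)/640 = 0.540 mol/L
Q = [Pb²⁺][Br⁻]^2 = 2.43×10⁻²
Q = 2.43×10⁻² > Ksp = 7.77×10⁻⁶, so the solution is supersaturated and PbBr₂ precipitates.

Yes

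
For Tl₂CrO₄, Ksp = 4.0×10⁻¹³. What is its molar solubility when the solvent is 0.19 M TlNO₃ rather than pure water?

1.1×10⁻¹¹ M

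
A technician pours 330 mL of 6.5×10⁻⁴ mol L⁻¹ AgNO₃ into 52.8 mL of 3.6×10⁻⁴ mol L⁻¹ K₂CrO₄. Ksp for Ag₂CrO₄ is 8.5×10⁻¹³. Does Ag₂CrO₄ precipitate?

Yes

Total volume after mixing = 330 + 52.8 = 382.8 mL.
[Ag⁺] = (6.5×10⁻⁴)(330)/382.8 = 5.6×10⁻⁴ mol L⁻¹
[CrO₄²⁻] = (3.6×10⁻⁴)(52.8)/382.8 = 5.0×10⁻⁵ mol L⁻¹
Q = [Ag⁺]^2[CrO₄²⁻] = 1.6×10⁻¹¹
Q = 1.6×10⁻¹¹ > Ksp = 8.5×10⁻¹³, so the solution is supersaturated and Ag₂CrO₄ precipitates.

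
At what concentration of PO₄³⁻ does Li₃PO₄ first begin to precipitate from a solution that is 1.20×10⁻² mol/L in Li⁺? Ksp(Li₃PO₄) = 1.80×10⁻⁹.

1.04×10⁻³ M

Precipitation of each salt begins when its ion product equals Ksp.
Li₃PO₄(s) ⇌ 3 Li⁺(aq) + PO₄³⁻(aq)
Ksp = [Li⁺]^3[PO₄³⁻] = [PO₄³⁻](1.20×10⁻²)^3
[PO₄³⁻] = 1.80×10⁻⁹ / (1.20×10⁻²)^3 = 1.04×10⁻³
[PO₄³⁻] = 1.04×10⁻³ mol/L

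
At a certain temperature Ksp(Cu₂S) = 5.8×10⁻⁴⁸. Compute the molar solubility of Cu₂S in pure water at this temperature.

1.1×10⁻¹⁶ M

Cu₂S(s) ⇌ 2 Cu⁺(aq) + S²⁻(aq)
For each mole of Cu₂S that dissolves per liter, [Cu⁺] = 2s and [S²⁻] = s; let s denote this solubility.
Ksp = [Cu⁺]^2[S²⁻] = (2s)^2 · s = 4s^3
4s^3 = 5.8×10⁻⁴⁸  ⇒  s^3 = 1.5×10⁻⁴⁸
s = 1.1×10⁻¹⁶ mol/L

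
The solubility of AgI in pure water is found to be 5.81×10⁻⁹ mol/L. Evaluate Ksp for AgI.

Ksp = 3.38×10⁻¹⁷

AgI(s) ⇌ Ag⁺(aq) + I⁻(aq)
Call the molar solubility s, so that [Ag⁺] = s and [I⁻] = s.
Ksp = [Ag⁺][I⁻] = s · s = s^2
Ksp = (5.81×10⁻⁹)^2 = 3.38×10⁻¹⁷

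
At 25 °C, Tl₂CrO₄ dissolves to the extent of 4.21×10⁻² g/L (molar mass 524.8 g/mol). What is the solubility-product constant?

Molar solubility s = (4.21×10⁻² g/L) / (524.8 g/mol) = 8.0221×10⁻⁵ mol/L
Tl₂CrO₄(s) ⇌ 2 Tl⁺(aq) + CrO₄²⁻(aq)
Call the molar solubility s, so that [Tl⁺] = 2s and [CrO₄²⁻] = s.
Ksp = [Tl⁺]^2[CrO₄²⁻] = (2s)^2 · s = 4s^3
Ksp = 4 × (8.0221×10⁻⁵)^3 = 2.07×10⁻¹²

Ksp = 2.07×10⁻¹²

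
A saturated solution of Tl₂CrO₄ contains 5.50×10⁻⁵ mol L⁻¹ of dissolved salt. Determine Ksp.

Tl₂CrO₄(s) ⇌ 2 Tl⁺(aq) + CrO₄²⁻(aq)
Let s be the molar solubility. Then [Tl⁺] = 2s and [CrO₄²⁻] = s.
Ksp = [Tl⁺]^2[CrO₄²⁻] = (2s)^2 · s = 4s^3
Ksp = 4 × (5.50×10⁻⁵)^3 = 6.66×10⁻¹³

Ksp = 6.66×10⁻¹³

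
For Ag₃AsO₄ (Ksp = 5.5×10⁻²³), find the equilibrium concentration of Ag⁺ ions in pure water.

3.6×10⁻⁶ M

Ag₃AsO₄(s) ⇌ 3 Ag⁺(aq) + AsO₄³⁻(aq)
With molar solubility s: [Ag⁺] = 3s, [AsO₄³⁻] = s.
Ksp = [Ag⁺]^3[AsO₄³⁻] = (3s)^3 · s = 27s^4 = 5.5×10⁻²³
s = 1.2×10⁻⁶ M
[Ag⁺] = 3s = 3.6×10⁻⁶ M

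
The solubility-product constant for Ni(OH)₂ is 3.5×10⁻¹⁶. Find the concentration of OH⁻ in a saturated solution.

8.9×10⁻⁶ M

Ni(OH)₂(s) ⇌ Ni²⁺(aq) + 2 OH⁻(aq)
If s mol/L of Ni(OH)₂ dissolves, [Ni²⁺] = s and [OH⁻] = 2s.
Ksp = [Ni²⁺][OH⁻]^2 = s · (2s)^2 = 4s^3 = 3.5×10⁻¹⁶
s = 4.4×10⁻⁶ mol/L
[OH⁻] = 2s = 8.9×10⁻⁶ mol/L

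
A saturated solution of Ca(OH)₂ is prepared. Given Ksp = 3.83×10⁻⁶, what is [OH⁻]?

Ca(OH)₂(s) ⇌ Ca²⁺(aq) + 2 OH⁻(aq)
For each mole of Ca(OH)₂ that dissolves per liter, [Ca²⁺] = s and [OH⁻] = 2s; let s denote this solubility.
Ksp = [Ca²⁺][OH⁻]^2 = s · (2s)^2 = 4s^3 = 3.83×10⁻⁶
s = 9.86×10⁻³ M
[OH⁻] = 2s = 1.97×10⁻² M

1.97×10⁻² M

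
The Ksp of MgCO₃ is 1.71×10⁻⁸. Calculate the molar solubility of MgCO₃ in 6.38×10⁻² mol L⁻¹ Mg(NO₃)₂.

MgCO₃(s) ⇌ Mg²⁺(aq) + CO₃²⁻(aq)
With Mg²⁺ already at 6.38×10⁻² mol L⁻¹ and s small, take [Mg²⁺] ≈ 6.38×10⁻² mol L⁻¹ and [CO₃²⁻] = s.
Ksp = [Mg²⁺][CO₃²⁻] = (6.38×10⁻²)s
s = 1.71×10⁻⁸ / (6.38×10⁻²) = 2.68×10⁻⁷
s = 2.68×10⁻⁷ mol L⁻¹

2.68×10⁻⁷ M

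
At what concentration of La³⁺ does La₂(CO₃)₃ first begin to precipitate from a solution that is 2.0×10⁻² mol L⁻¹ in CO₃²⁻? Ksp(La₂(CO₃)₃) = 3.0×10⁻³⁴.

6.1×10⁻¹⁵ M

Precipitation of each salt begins when its ion product equals Ksp.
La₂(CO₃)₃(s) ⇌ 2 La³⁺(aq) + 3 CO₃²⁻(aq)
Ksp = [La³⁺]^2[CO₃²⁻]^3 = [La³⁺]^2(2.0×10⁻²)^3
[La³⁺]^2 = 3.0×10⁻³⁴ / (2.0×10⁻²)^3 = 3.8×10⁻²⁹
[La³⁺] = 6.1×10⁻¹⁵ mol L⁻¹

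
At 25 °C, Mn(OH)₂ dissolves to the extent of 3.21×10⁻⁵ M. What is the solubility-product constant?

Mn(OH)₂(s) ⇌ Mn²⁺(aq) + 2 OH⁻(aq)
Let s be the molar solubility. Then [Mn²⁺] = s and [OH⁻] = 2s.
Ksp = [Mn²⁺][OH⁻]^2 = s · (2s)^2 = 4s^3
Ksp = 4 × (3.21×10⁻⁵)^3 = 1.32×10⁻¹³

Ksp = 1.32×10⁻¹³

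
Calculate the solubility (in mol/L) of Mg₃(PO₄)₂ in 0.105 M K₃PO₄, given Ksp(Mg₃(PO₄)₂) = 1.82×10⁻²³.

3.94×10⁻⁸ M

Mg₃(PO₄)₂(s) ⇌ 3 Mg²⁺(aq) + 2 PO₄³⁻(aq)
The solution already contains PO₄³⁻ at 0.105 M. Let s be the molar solubility of Mg₃(PO₄)₂.
[PO₄³⁻] ≈ 0.105 M (common ion dominates); [Mg²⁺] = 3s.
Ksp = [Mg²⁺]^3[PO₄³⁻]^2 = (3s)^3(0.105)^2
(3s)^3 = 1.82×10⁻²³ / (0.105)^2 = 1.65×10⁻²¹
s = 3.94×10⁻⁸ M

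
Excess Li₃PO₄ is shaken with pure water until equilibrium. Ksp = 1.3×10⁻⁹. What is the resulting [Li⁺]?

Li₃PO₄(s) ⇌ 3 Li⁺(aq) + PO₄³⁻(aq)
Call the molar solubility s, so that [Li⁺] = 3s and [PO₄³⁻] = s.
Ksp = [Li⁺]^3[PO₄³⁻] = (3s)^3 · s = 27s^4 = 1.3×10⁻⁹
s = 2.6×10⁻³ mol L⁻¹
[Li⁺] = 3s = 7.9×10⁻³ mol L⁻¹

7.9×10⁻³ M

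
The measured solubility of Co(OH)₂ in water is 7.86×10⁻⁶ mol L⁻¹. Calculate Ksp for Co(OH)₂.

Ksp = 1.94×10⁻¹⁵

Co(OH)₂(s) ⇌ Co²⁺(aq) + 2 OH⁻(aq)
Let s be the molar solubility. Then [Co²⁺] = s and [OH⁻] = 2s.
Ksp = [Co²⁺][OH⁻]^2 = s · (2s)^2 = 4s^3
Ksp = 4 × (7.86×10⁻⁶)^3 = 1.94×10⁻¹⁵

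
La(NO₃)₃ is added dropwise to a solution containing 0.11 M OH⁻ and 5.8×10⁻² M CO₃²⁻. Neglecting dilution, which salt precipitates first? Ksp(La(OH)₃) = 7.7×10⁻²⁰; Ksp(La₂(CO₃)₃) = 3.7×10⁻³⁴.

La(OH)₃

Precipitation of each salt begins when its ion product equals Ksp.
For La(OH)₃: [La³⁺] = (Ksp/[OH⁻]^3) = 5.8×10⁻¹⁷ M
For La₂(CO₃)₃: [La³⁺] = (Ksp/[CO₃²⁻]^3)^(1/2) = 1.4×10⁻¹⁵ M
La(OH)₃ requires the lower [La³⁺], so it precipitates first.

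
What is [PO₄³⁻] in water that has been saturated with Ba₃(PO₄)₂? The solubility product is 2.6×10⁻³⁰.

9.5×10⁻⁷ M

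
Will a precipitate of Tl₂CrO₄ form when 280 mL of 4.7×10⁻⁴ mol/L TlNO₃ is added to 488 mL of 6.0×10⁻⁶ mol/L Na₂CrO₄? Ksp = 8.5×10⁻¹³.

Total volume after mixing = 280 + 488 = 768 mL.
[Tl⁺] = (4.7×10⁻⁴)(280)/768 = 1.7×10⁻⁴ mol/L
[CrO₄²⁻] = (6.0×10⁻⁶)(488)/768 = 3.8×10⁻⁶ mol/L
Q = [Tl⁺]^2[CrO₄²⁻] = 1.1×10⁻¹³
Q < Ksp (1.1×10⁻¹³ vs 8.5×10⁻¹³); the solution remains unsaturated and no precipitate forms.

No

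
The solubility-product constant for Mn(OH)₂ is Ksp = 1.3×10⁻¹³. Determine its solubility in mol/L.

Mn(OH)₂(s) ⇌ Mn²⁺(aq) + 2 OH⁻(aq)
Call the molar solubility s, so that [Mn²⁺] = s and [OH⁻] = 2s.
Ksp = [Mn²⁺][OH⁻]^2 = s · (2s)^2 = 4s^3
4s^3 = 1.3×10⁻¹³  ⇒  s^3 = 3.3×10⁻¹⁴
s = 3.2×10⁻⁵ mol L⁻¹

3.2×10⁻⁵ M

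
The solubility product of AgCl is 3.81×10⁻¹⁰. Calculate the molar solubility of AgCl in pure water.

1.95×10⁻⁵ M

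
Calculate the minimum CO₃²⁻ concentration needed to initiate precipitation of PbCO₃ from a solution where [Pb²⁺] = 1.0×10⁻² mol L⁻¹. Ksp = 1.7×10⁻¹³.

Precipitation begins when Q = Ksp.
PbCO₃(s) ⇌ Pb²⁺(aq) + CO₃²⁻(aq)
Ksp = [Pb²⁺][CO₃²⁻] = [CO₃²⁻](1.0×10⁻²)
[CO₃²⁻] = 1.7×10⁻¹³ / (1.0×10⁻²) = 1.7×10⁻¹¹
[CO₃²⁻] = 1.7×10⁻¹¹ mol L⁻¹

1.7×10⁻¹¹ M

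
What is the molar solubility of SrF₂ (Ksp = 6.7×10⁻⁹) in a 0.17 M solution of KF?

SrF₂(s) ⇌ Sr²⁺(aq) + 2 F⁻(aq)
The solution already contains F⁻ at 0.17 M. Let s be the molar solubility of SrF₂.
[F⁻] ≈ 0.17 M (common ion dominates); [Sr²⁺] = s.
Ksp = [Sr²⁺][F⁻]^2 = s(0.17)^2
s = 6.7×10⁻⁹ / (0.17)^2 = 2.3×10⁻⁷
s = 2.3×10⁻⁷ M

2.3×10⁻⁷ M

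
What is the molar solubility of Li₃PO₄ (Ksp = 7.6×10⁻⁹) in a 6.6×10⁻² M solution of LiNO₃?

Li₃PO₄(s) ⇌ 3 Li⁺(aq) + PO₄³⁻(aq)
The solution already contains Li⁺ at 6.6×10⁻² M. Let s be the molar solubility of Li₃PO₄.
[Li⁺] ≈ 6.6×10⁻² M (common ion dominates); [PO₄³⁻] = s.
Ksp = [Li⁺]^3[PO₄³⁻] = (6.6×10⁻²)^3s
s = 7.6×10⁻⁹ / (6.6×10⁻²)^3 = 2.6×10⁻⁵
s = 2.6×10⁻⁵ M

2.6×10⁻⁵ M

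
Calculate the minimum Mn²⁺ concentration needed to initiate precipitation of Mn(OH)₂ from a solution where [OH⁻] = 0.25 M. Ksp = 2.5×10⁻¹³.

4.0×10⁻¹² M

Precipitation of each salt begins when its ion product equals Ksp.
Mn(OH)₂(s) ⇌ Mn²⁺(aq) + 2 OH⁻(aq)
Ksp = [Mn²⁺][OH⁻]^2 = [Mn²⁺](0.25)^2
[Mn²⁺] = 2.5×10⁻¹³ / (0.25)^2 = 4.0×10⁻¹²
[Mn²⁺] = 4.0×10⁻¹² M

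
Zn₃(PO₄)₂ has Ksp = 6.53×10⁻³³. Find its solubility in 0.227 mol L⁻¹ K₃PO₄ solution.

Zn₃(PO₄)₂(s) ⇌ 3 Zn²⁺(aq) + 2 PO₄³⁻(aq)
PO₄³⁻ is already present at 0.227 mol L⁻¹. If s mol/L of Zn₃(PO₄)₂ dissolves, [Zn²⁺] = 3s while [PO₄³⁻] ≈ 0.227 mol L⁻¹.
Ksp = [Zn²⁺]^3[PO₄³⁻]^2 = (3s)^3(0.227)^2
(3s)^3 = 6.53×10⁻³³ / (0.227)^2 = 1.27×10⁻³¹
s = 1.67×10⁻¹¹ mol L⁻¹

1.67×10⁻¹¹ M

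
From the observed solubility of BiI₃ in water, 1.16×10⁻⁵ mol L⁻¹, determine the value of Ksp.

Ksp = 4.89×10⁻¹⁹

BiI₃(s) ⇌ Bi³⁺(aq) + 3 I⁻(aq)
Let s be the molar solubility. Then [Bi³⁺] = s and [I⁻] = 3s.
Ksp = [Bi³⁺][I⁻]^3 = s · (3s)^3 = 27s^4
Ksp = 27 × (1.16×10⁻⁵)^4 = 4.89×10⁻¹⁹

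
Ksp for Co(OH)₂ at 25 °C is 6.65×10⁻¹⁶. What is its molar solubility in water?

5.50×10⁻⁶ M

Co(OH)₂(s) ⇌ Co²⁺(aq) + 2 OH⁻(aq)
Call the molar solubility s, so that [Co²⁺] = s and [OH⁻] = 2s.
Ksp = [Co²⁺][OH⁻]^2 = s · (2s)^2 = 4s^3
4s^3 = 6.65×10⁻¹⁶  ⇒  s^3 = 1.66×10⁻¹⁶
s = (1.66×10⁻¹⁶)^(1/3) = 5.50×10⁻⁶ mol/L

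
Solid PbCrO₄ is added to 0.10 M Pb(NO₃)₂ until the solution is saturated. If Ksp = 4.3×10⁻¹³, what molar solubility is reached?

4.3×10⁻¹² M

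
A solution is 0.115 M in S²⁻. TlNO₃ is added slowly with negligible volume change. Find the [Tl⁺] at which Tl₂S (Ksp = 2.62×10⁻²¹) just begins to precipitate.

Precipitation of each salt begins when its ion product equals Ksp.
Tl₂S(s) ⇌ 2 Tl⁺(aq) + S²⁻(aq)
Ksp = [Tl⁺]^2[S²⁻] = [Tl⁺]^2(0.115)
[Tl⁺]^2 = 2.62×10⁻²¹ / (0.115) = 2.28×10⁻²⁰
[Tl⁺] = 1.51×10⁻¹⁰ M

1.51×10⁻¹⁰ M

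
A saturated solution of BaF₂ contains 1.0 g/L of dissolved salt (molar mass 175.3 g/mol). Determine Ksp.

Convert to molarity: s = 1.0 / 175.3 = 5.705×10⁻³ mol/L
BaF₂(s) ⇌ Ba²⁺(aq) + 2 F⁻(aq)
For each mole of BaF₂ that dissolves per liter, [Ba²⁺] = s and [F⁻] = 2s; let s denote this solubility.
Ksp = [Ba²⁺][F⁻]^2 = s · (2s)^2 = 4s^3
Ksp = 4 × (5.705×10⁻³)^3 = 7.4×10⁻⁷

Ksp = 7.4×10⁻⁷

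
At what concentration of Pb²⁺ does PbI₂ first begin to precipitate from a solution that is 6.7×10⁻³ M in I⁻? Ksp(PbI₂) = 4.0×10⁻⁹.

8.9×10⁻⁵ M

Each salt precipitates once Q = Ksp for that salt.
PbI₂(s) ⇌ Pb²⁺(aq) + 2 I⁻(aq)
Ksp = [Pb²⁺][I⁻]^2 = [Pb²⁺](6.7×10⁻³)^2
[Pb²⁺] = 4.0×10⁻⁹ / (6.7×10⁻³)^2 = 8.9×10⁻⁵
[Pb²⁺] = 8.9×10⁻⁵ M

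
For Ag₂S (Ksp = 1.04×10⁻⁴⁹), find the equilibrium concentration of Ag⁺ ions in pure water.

Ag₂S(s) ⇌ 2 Ag⁺(aq) + S²⁻(aq)
For each mole of Ag₂S that dissolves per liter, [Ag⁺] = 2s and [S²⁻] = s; let s denote this solubility.
Ksp = [Ag⁺]^2[S²⁻] = (2s)^2 · s = 4s^3 = 1.04×10⁻⁴⁹
s = 2.96×10⁻¹⁷ mol/L
[Ag⁺] = 2s = 5.92×10⁻¹⁷ mol/L

5.92×10⁻¹⁷ M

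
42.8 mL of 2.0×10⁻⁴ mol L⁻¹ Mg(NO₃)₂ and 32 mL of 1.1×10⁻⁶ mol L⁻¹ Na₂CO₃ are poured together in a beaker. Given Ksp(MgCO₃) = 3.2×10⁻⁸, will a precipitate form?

No

The combined volume is 74.8 mL.
[Mg²⁺] = (2.0×10⁻⁴)(42.8)/74.8 = 1.1×10⁻⁴ mol L⁻¹
[CO₃²⁻] = (1.1×10⁻⁶)(32)/74.8 = 4.7×10⁻⁷ mol L⁻¹
Q = [Mg²⁺][CO₃²⁻] = 5.4×10⁻¹¹
Q < Ksp (5.4×10⁻¹¹ vs 3.2×10⁻⁸); the solution remains unsaturated and no precipitate forms.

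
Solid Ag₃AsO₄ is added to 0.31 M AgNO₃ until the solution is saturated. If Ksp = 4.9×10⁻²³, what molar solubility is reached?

Ag₃AsO₄(s) ⇌ 3 Ag⁺(aq) + AsO₄³⁻(aq)
Let s be the solubility of Ag₃AsO₄ here. The common ion gives [Ag⁺] ≈ 0.31 M, and [AsO₄³⁻] = s.
Ksp = [Ag⁺]^3[AsO₄³⁻] = (0.31)^3s
s = 4.9×10⁻²³ / (0.31)^3 = 1.6×10⁻²¹
s = 1.6×10⁻²¹ M

1.6×10⁻²¹ M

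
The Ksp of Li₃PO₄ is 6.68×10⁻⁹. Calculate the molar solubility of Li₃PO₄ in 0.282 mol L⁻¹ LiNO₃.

2.98×10⁻⁷ M

Li₃PO₄(s) ⇌ 3 Li⁺(aq) + PO₄³⁻(aq)
Let s be the solubility of Li₃PO₄ here. The common ion gives [Li⁺] ≈ 0.282 mol L⁻¹, and [PO₄³⁻] = s.
Ksp = [Li⁺]^3[PO₄³⁻] = (0.282)^3s
s = 6.68×10⁻⁹ / (0.282)^3 = 2.98×10⁻⁷
s = 2.98×10⁻⁷ mol L⁻¹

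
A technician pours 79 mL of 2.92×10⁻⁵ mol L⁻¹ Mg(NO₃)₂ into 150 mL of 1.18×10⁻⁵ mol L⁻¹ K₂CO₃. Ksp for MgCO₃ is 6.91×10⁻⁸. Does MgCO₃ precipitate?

The combined volume is 229 mL.
[Mg²⁺] = (2.92×10⁻⁵)(79)/229 = 1.01×10⁻⁵ mol L⁻¹
[CO₃²⁻] = (1.18×10⁻⁵)(150)/229 = 7.73×10⁻⁶ mol L⁻¹
Q = [Mg²⁺][CO₃²⁻] = 7.79×10⁻¹¹
Since Q (7.79×10⁻¹¹) is less than Ksp (6.91×10⁻⁸), no MgCO₃ precipitates.

No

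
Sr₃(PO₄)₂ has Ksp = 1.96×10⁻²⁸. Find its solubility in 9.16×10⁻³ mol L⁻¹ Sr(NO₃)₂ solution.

Sr₃(PO₄)₂(s) ⇌ 3 Sr²⁺(aq) + 2 PO₄³⁻(aq)
Sr²⁺ is already present at 9.16×10⁻³ mol L⁻¹. If s mol/L of Sr₃(PO₄)₂ dissolves, [PO₄³⁻] = 2s while [Sr²⁺] ≈ 9.16×10⁻³ mol L⁻¹.
Ksp = [Sr²⁺]^3[PO₄³⁻]^2 = (9.16×10⁻³)^3(2s)^2
(2s)^2 = 1.96×10⁻²⁸ / (9.16×10⁻³)^3 = 2.55×10⁻²²
s = 7.98×10⁻¹² mol L⁻¹

7.98×10⁻¹² M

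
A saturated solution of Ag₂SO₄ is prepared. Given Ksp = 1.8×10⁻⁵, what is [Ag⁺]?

Ag₂SO₄(s) ⇌ 2 Ag⁺(aq) + SO₄²⁻(aq)
Call the molar solubility s, so that [Ag⁺] = 2s and [SO₄²⁻] = s.
Ksp = [Ag⁺]^2[SO₄²⁻] = (2s)^2 · s = 4s^3 = 1.8×10⁻⁵
s = 1.7×10⁻² M
[Ag⁺] = 2s = 3.3×10⁻² M

3.3×10⁻² M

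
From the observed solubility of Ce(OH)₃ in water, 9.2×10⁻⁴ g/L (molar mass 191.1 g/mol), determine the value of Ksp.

Ksp = 1.5×10⁻²⁰

Molar solubility s = (9.2×10⁻⁴ g/L) / (191.1 g/mol) = 4.814×10⁻⁶ mol/L
Ce(OH)₃(s) ⇌ Ce³⁺(aq) + 3 OH⁻(aq)
With molar solubility s: [Ce³⁺] = s, [OH⁻] = 3s.
Ksp = [Ce³⁺][OH⁻]^3 = s · (3s)^3 = 27s^4
Ksp = 27 × (4.814×10⁻⁶)^4 = 1.5×10⁻²⁰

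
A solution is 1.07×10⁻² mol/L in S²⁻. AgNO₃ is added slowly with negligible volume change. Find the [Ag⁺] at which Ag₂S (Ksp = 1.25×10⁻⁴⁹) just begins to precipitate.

3.42×10⁻²⁴ M

Precipitation begins when Q = Ksp.
Ag₂S(s) ⇌ 2 Ag⁺(aq) + S²⁻(aq)
Ksp = [Ag⁺]^2[S²⁻] = [Ag⁺]^2(1.07×10⁻²)
[Ag⁺]^2 = 1.25×10⁻⁴⁹ / (1.07×10⁻²) = 1.17×10⁻⁴⁷
[Ag⁺] = 3.42×10⁻²⁴ mol/L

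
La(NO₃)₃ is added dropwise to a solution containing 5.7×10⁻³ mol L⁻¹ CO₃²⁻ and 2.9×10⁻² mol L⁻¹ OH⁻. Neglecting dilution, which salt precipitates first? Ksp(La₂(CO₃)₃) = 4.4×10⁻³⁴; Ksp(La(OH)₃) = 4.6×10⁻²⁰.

La(OH)₃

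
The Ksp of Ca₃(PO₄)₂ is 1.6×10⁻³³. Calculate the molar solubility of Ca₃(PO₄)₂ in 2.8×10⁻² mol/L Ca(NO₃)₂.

Ca₃(PO₄)₂(s) ⇌ 3 Ca²⁺(aq) + 2 PO₄³⁻(aq)
The solution already contains Ca²⁺ at 2.8×10⁻² mol/L. Let s be the molar solubility of Ca₃(PO₄)₂.
[Ca²⁺] ≈ 2.8×10⁻² mol/L (common ion dominates); [PO₄³⁻] = 2s.
Ksp = [Ca²⁺]^3[PO₄³⁻]^2 = (2.8×10⁻²)^3(2s)^2
(2s)^2 = 1.6×10⁻³³ / (2.8×10⁻²)^3 = 7.3×10⁻²⁹
s = 4.3×10⁻¹⁵ mol/L

4.3×10⁻¹⁵ M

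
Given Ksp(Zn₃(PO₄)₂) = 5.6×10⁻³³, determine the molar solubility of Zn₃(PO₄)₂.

1.4×10⁻⁷ M

Zn₃(PO₄)₂(s) ⇌ 3 Zn²⁺(aq) + 2 PO₄³⁻(aq)
With molar solubility s: [Zn²⁺] = 3s, [PO₄³⁻] = 2s.
Ksp = [Zn²⁺]^3[PO₄³⁻]^2 = (3s)^3 · (2s)^2 = 108s^5
108s^5 = 5.6×10⁻³³  ⇒  s^5 = 5.2×10⁻³⁵
s = (5.2×10⁻³⁵)^(1/5) = 1.4×10⁻⁷ mol L⁻¹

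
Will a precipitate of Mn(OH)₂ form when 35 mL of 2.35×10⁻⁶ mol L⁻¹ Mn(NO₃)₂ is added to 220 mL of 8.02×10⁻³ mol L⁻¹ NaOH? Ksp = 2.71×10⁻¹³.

Yes

The combined volume is 255 mL.
[Mn²⁺] = (2.35×10⁻⁶)(35)/255 = 3.23×10⁻⁷ mol L⁻¹
[OH⁻] = (8.02×10⁻³)(220)/255 = 6.92×10⁻³ mol L⁻¹
Q = [Mn²⁺][OH⁻]^2 = 1.54×10⁻¹¹
Since Q (1.54×10⁻¹¹) exceeds Ksp (2.71×10⁻¹³), Mn(OH)₂ will precipitate.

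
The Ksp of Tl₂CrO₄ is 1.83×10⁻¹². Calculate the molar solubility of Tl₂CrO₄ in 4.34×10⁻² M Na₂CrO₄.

3.25×10⁻⁶ M

Tl₂CrO₄(s) ⇌ 2 Tl⁺(aq) + CrO₄²⁻(aq)
With CrO₄²⁻ already at 4.34×10⁻² M and s small, take [CrO₄²⁻] ≈ 4.34×10⁻² M and [Tl⁺] = 2s.
Ksp = [Tl⁺]^2[CrO₄²⁻] = (2s)^2(4.34×10⁻²)
(2s)^2 = 1.83×10⁻¹² / (4.34×10⁻²) = 4.22×10⁻¹¹
s = 3.25×10⁻⁶ M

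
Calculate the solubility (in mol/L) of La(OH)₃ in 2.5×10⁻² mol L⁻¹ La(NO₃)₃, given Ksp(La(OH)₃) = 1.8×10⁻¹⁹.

La(OH)₃(s) ⇌ La³⁺(aq) + 3 OH⁻(aq)
With La³⁺ already at 2.5×10⁻² mol L⁻¹ and s small, take [La³⁺] ≈ 2.5×10⁻² mol L⁻¹ and [OH⁻] = 3s.
Ksp = [La³⁺][OH⁻]^3 = (2.5×10⁻²)(3s)^3
(3s)^3 = 1.8×10⁻¹⁹ / (2.5×10⁻²) = 7.2×10⁻¹⁸
s = 6.4×10⁻⁷ mol L⁻¹

6.4×10⁻⁷ M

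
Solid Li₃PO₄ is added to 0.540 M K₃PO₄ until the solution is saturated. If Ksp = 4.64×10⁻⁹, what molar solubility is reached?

6.83×10⁻⁴ M

Li₃PO₄(s) ⇌ 3 Li⁺(aq) + PO₄³⁻(aq)
PO₄³⁻ is already present at 0.540 M. If s mol/L of Li₃PO₄ dissolves, [Li⁺] = 3s while [PO₄³⁻] ≈ 0.540 M.
Ksp = [Li⁺]^3[PO₄³⁻] = (3s)^3(0.540)
(3s)^3 = 4.64×10⁻⁹ / (0.540) = 8.59×10⁻⁹
s = 6.83×10⁻⁴ M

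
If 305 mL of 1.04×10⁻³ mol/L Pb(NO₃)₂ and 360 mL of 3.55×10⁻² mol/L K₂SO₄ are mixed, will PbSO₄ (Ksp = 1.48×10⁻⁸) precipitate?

Yes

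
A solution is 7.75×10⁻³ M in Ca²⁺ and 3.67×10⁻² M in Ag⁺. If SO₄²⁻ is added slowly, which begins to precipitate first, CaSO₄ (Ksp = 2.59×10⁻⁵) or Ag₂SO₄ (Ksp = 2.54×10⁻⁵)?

A salt starts to precipitate once the ion product Q reaches its Ksp.
For CaSO₄: [SO₄²⁻] = (Ksp/[Ca²⁺]) = 3.34×10⁻³ M
For Ag₂SO₄: [SO₄²⁻] = (Ksp/[Ag⁺]^2) = 1.89×10⁻² M
The smaller threshold [SO₄²⁻] is reached first, so CaSO₄ precipitates first.

CaSO₄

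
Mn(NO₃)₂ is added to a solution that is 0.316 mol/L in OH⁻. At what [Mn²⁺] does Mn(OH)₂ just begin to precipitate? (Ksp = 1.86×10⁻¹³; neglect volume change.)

Precipitation begins when Q = Ksp.
Mn(OH)₂(s) ⇌ Mn²⁺(aq) + 2 OH⁻(aq)
Ksp = [Mn²⁺][OH⁻]^2 = [Mn²⁺](0.316)^2
[Mn²⁺] = 1.86×10⁻¹³ / (0.316)^2 = 1.86×10⁻¹²
[Mn²⁺] = 1.86×10⁻¹² mol/L

1.86×10⁻¹² M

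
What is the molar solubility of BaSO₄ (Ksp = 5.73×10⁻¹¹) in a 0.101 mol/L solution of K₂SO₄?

BaSO₄(s) ⇌ Ba²⁺(aq) + SO₄²⁻(aq)
Let s be the solubility of BaSO₄ here. The common ion gives [SO₄²⁻] ≈ 0.101 mol/L, and [Ba²⁺] = s.
Ksp = [Ba²⁺][SO₄²⁻] = s(0.101)
s = 5.73×10⁻¹¹ / (0.101) = 5.67×10⁻¹⁰
s = 5.67×10⁻¹⁰ mol/L

5.67×10⁻¹⁰ M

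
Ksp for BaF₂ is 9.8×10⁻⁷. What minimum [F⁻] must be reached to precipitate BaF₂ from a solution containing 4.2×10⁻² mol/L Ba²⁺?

4.8×10⁻³ M

A salt starts to precipitate once the ion product Q reaches its Ksp.
BaF₂(s) ⇌ Ba²⁺(aq) + 2 F⁻(aq)
Ksp = [Ba²⁺][F⁻]^2 = [F⁻]^2(4.2×10⁻²)
[F⁻]^2 = 9.8×10⁻⁷ / (4.2×10⁻²) = 2.3×10⁻⁵
[F⁻] = 4.8×10⁻³ mol/L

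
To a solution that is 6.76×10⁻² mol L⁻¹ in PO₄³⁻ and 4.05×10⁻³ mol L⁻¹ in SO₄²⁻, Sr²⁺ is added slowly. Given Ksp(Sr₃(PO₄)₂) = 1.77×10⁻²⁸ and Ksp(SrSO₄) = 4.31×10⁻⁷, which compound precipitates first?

A salt starts to precipitate once the ion product Q reaches its Ksp.
For Sr₃(PO₄)₂: [Sr²⁺] = (Ksp/[PO₄³⁻]^2)^(1/3) = 3.38×10⁻⁹ mol L⁻¹
For SrSO₄: [Sr²⁺] = (Ksp/[SO₄²⁻]) = 1.06×10⁻⁴ mol L⁻¹
Since Sr₃(PO₄)₂ needs less Sr²⁺ to reach saturation, it precipitates first.

Sr₃(PO₄)₂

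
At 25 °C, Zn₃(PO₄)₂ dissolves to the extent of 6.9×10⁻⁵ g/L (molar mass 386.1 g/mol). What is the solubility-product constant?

Ksp = 2.0×10⁻³²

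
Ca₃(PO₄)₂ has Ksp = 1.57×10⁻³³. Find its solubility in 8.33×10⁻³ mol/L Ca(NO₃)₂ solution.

2.61×10⁻¹⁴ M

Ca₃(PO₄)₂(s) ⇌ 3 Ca²⁺(aq) + 2 PO₄³⁻(aq)
With Ca²⁺ already at 8.33×10⁻³ mol/L and s small, take [Ca²⁺] ≈ 8.33×10⁻³ mol/L and [PO₄³⁻] = 2s.
Ksp = [Ca²⁺]^3[PO₄³⁻]^2 = (8.33×10⁻³)^3(2s)^2
(2s)^2 = 1.57×10⁻³³ / (8.33×10⁻³)^3 = 2.72×10⁻²⁷
s = 2.61×10⁻¹⁴ mol/L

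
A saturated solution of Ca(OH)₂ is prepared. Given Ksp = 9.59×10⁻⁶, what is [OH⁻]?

2.68×10⁻² M

Ca(OH)₂(s) ⇌ Ca²⁺(aq) + 2 OH⁻(aq)
If s mol/L of Ca(OH)₂ dissolves, [Ca²⁺] = s and [OH⁻] = 2s.
Ksp = [Ca²⁺][OH⁻]^2 = s · (2s)^2 = 4s^3 = 9.59×10⁻⁶
s = 1.34×10⁻² mol/L
[OH⁻] = 2s = 2.68×10⁻² mol/L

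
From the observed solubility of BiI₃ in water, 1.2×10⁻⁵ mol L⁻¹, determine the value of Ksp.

Ksp = 5.6×10⁻¹⁹

BiI₃(s) ⇌ Bi³⁺(aq) + 3 I⁻(aq)
Let s be the molar solubility. Then [Bi³⁺] = s and [I⁻] = 3s.
Ksp = [Bi³⁺][I⁻]^3 = s · (3s)^3 = 27s^4
Ksp = 27 × (1.2×10⁻⁵)^4 = 5.6×10⁻¹⁹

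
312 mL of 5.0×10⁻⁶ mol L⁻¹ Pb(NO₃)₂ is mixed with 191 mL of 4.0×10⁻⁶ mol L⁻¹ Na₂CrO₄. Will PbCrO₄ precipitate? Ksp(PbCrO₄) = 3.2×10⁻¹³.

After mixing, V = 312 mL + 191 mL = 503 mL.
[Pb²⁺] = (5.0×10⁻⁶)(312)/503 = 3.1×10⁻⁶ mol L⁻¹
[CrO₄²⁻] = (4.0×10⁻⁶)(191)/503 = 1.5×10⁻⁶ mol L⁻¹
Q = [Pb²⁺][CrO₄²⁻] = 4.7×10⁻¹²
Q = 4.7×10⁻¹² > Ksp = 3.2×10⁻¹³, so the solution is supersaturated and PbCrO₄ precipitates.

Yes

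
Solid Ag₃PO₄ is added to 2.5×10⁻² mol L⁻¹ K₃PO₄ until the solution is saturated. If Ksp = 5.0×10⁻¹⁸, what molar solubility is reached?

1.9×10⁻⁶ M

Ag₃PO₄(s) ⇌ 3 Ag⁺(aq) + PO₄³⁻(aq)
The solution already contains PO₄³⁻ at 2.5×10⁻² mol L⁻¹. Let s be the molar solubility of Ag₃PO₄.
[PO₄³⁻] ≈ 2.5×10⁻² mol L⁻¹ (common ion dominates); [Ag⁺] = 3s.
Ksp = [Ag⁺]^3[PO₄³⁻] = (3s)^3(2.5×10⁻²)
(3s)^3 = 5.0×10⁻¹⁸ / (2.5×10⁻²) = 2.0×10⁻¹⁶
s = 1.9×10⁻⁶ mol L⁻¹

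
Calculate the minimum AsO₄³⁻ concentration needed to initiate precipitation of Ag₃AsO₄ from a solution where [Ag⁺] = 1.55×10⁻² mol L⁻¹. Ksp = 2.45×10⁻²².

6.58×10⁻¹⁷ M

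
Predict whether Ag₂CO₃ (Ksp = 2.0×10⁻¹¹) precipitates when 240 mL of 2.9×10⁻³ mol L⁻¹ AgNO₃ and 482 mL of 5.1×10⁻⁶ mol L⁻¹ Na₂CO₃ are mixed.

No

The combined volume is 722 mL.
[Ag⁺] = (2.9×10⁻³)(240)/722 = 9.6×10⁻⁴ mol L⁻¹
[CO₃²⁻] = (5.1×10⁻⁶)(482)/722 = 3.4×10⁻⁶ mol L⁻¹
Q = [Ag⁺]^2[CO₃²⁻] = 3.2×10⁻¹²
Q < Ksp (3.2×10⁻¹² vs 2.0×10⁻¹¹); the solution remains unsaturated and no precipitate forms.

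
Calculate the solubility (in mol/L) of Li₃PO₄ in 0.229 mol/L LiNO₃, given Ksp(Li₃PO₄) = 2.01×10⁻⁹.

Li₃PO₄(s) ⇌ 3 Li⁺(aq) + PO₄³⁻(aq)
With Li⁺ already at 0.229 mol/L and s small, take [Li⁺] ≈ 0.229 mol/L and [PO₄³⁻] = s.
Ksp = [Li⁺]^3[PO₄³⁻] = (0.229)^3s
s = 2.01×10⁻⁹ / (0.229)^3 = 1.67×10⁻⁷
s = 1.67×10⁻⁷ mol/L

1.67×10⁻⁷ M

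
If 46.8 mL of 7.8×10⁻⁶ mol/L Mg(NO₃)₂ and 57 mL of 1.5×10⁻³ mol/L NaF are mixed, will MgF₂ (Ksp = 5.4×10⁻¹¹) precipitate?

Total volume after mixing = 46.8 + 57 = 103.8 mL.
[Mg²⁺] = (7.8×10⁻⁶)(46.8)/103.8 = 3.5×10⁻⁶ mol/L
[F⁻] = (1.5×10⁻³)(57)/103.8 = 8.2×10⁻⁴ mol/L
Q = [Mg²⁺][F⁻]^2 = 2.4×10⁻¹²
Since Q (2.4×10⁻¹²) is less than Ksp (5.4×10⁻¹¹), no MgF₂ precipitates.

No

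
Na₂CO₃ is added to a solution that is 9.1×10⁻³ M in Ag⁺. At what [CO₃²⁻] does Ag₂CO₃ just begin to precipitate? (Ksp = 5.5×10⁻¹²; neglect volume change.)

6.6×10⁻⁸ M

A salt starts to precipitate once the ion product Q reaches its Ksp.
Ag₂CO₃(s) ⇌ 2 Ag⁺(aq) + CO₃²⁻(aq)
Ksp = [Ag⁺]^2[CO₃²⁻] = [CO₃²⁻](9.1×10⁻³)^2
[CO₃²⁻] = 5.5×10⁻¹² / (9.1×10⁻³)^2 = 6.6×10⁻⁸
[CO₃²⁻] = 6.6×10⁻⁸ M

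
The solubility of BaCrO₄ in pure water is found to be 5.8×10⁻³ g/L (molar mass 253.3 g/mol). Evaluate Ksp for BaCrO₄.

s = (5.8×10⁻³ g L⁻¹)/(253.3 g mol⁻¹) = 2.290×10⁻⁵ M
BaCrO₄(s) ⇌ Ba²⁺(aq) + CrO₄²⁻(aq)
With molar solubility s: [Ba²⁺] = s, [CrO₄²⁻] = s.
Ksp = [Ba²⁺][CrO₄²⁻] = s · s = s^2
Ksp = (2.290×10⁻⁵)^2 = 5.2×10⁻¹⁰

Ksp = 5.2×10⁻¹⁰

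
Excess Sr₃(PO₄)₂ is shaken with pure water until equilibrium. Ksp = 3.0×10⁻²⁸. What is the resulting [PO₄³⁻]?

Sr₃(PO₄)₂(s) ⇌ 3 Sr²⁺(aq) + 2 PO₄³⁻(aq)
With molar solubility s: [Sr²⁺] = 3s, [PO₄³⁻] = 2s.
Ksp = [Sr²⁺]^3[PO₄³⁻]^2 = (3s)^3 · (2s)^2 = 108s^5 = 3.0×10⁻²⁸
s = 1.2×10⁻⁶ mol/L
[PO₄³⁻] = 2s = 2.5×10⁻⁶ mol/L

2.5×10⁻⁶ M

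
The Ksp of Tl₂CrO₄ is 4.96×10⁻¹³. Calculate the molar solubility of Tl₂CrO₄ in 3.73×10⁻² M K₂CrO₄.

1.82×10⁻⁶ M

Tl₂CrO₄(s) ⇌ 2 Tl⁺(aq) + CrO₄²⁻(aq)
With CrO₄²⁻ already at 3.73×10⁻² M and s small, take [CrO₄²⁻] ≈ 3.73×10⁻² M and [Tl⁺] = 2s.
Ksp = [Tl⁺]^2[CrO₄²⁻] = (2s)^2(3.73×10⁻²)
(2s)^2 = 4.96×10⁻¹³ / (3.73×10⁻²) = 1.33×10⁻¹¹
s = 1.82×10⁻⁶ M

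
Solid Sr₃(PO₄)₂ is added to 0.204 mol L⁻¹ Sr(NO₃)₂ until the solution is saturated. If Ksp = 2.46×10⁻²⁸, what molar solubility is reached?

8.51×10⁻¹⁴ M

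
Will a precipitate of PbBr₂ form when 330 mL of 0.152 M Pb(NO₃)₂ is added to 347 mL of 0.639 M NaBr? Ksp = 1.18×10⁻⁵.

Total volume after mixing = 330 + 347 = 677 mL.
[Pb²⁺] = (0.152)(330)/677 = 7.41×10⁻² M
[Br⁻] = (0.639)(347)/677 = 0.328 M
Q = [Pb²⁺][Br⁻]^2 = 7.95×10⁻³
Since Q (7.95×10⁻³) exceeds Ksp (1.18×10⁻⁵), PbBr₂ will precipitate.

Yes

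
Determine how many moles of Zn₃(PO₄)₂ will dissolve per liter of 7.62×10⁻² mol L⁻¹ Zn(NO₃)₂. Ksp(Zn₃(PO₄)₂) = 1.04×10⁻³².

Zn₃(PO₄)₂(s) ⇌ 3 Zn²⁺(aq) + 2 PO₄³⁻(aq)
Let s be the solubility of Zn₃(PO₄)₂ here. The common ion gives [Zn²⁺] ≈ 7.62×10⁻² mol L⁻¹, and [PO₄³⁻] = 2s.
Ksp = [Zn²⁺]^3[PO₄³⁻]^2 = (7.62×10⁻²)^3(2s)^2
(2s)^2 = 1.04×10⁻³² / (7.62×10⁻²)^3 = 2.35×10⁻²⁹
s = 2.42×10⁻¹⁵ mol L⁻¹

2.42×10⁻¹⁵ M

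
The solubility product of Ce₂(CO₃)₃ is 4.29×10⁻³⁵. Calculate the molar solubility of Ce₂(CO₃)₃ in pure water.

Ce₂(CO₃)₃(s) ⇌ 2 Ce³⁺(aq) + 3 CO₃²⁻(aq)
Call the molar solubility s, so that [Ce³⁺] = 2s and [CO₃²⁻] = 3s.
Ksp = [Ce³⁺]^2[CO₃²⁻]^3 = (2s)^2 · (3s)^3 = 108s^5
108s^5 = 4.29×10⁻³⁵  ⇒  s^5 = 3.97×10⁻³⁷
s = (3.97×10⁻³⁷)^(1/5) = 5.25×10⁻⁸ mol L⁻¹

5.25×10⁻⁸ M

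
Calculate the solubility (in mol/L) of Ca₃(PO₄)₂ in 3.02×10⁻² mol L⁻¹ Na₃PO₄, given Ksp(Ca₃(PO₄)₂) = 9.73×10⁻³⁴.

Ca₃(PO₄)₂(s) ⇌ 3 Ca²⁺(aq) + 2 PO₄³⁻(aq)
Let s be the solubility of Ca₃(PO₄)₂ here. The common ion gives [PO₄³⁻] ≈ 3.02×10⁻² mol L⁻¹, and [Ca²⁺] = 3s.
Ksp = [Ca²⁺]^3[PO₄³⁻]^2 = (3s)^3(3.02×10⁻²)^2
(3s)^3 = 9.73×10⁻³⁴ / (3.02×10⁻²)^2 = 1.07×10⁻³⁰
s = 3.41×10⁻¹¹ mol L⁻¹

3.41×10⁻¹¹ M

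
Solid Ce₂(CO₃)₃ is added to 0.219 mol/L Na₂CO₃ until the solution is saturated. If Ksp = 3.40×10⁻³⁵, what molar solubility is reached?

2.84×10⁻¹⁷ M

Ce₂(CO₃)₃(s) ⇌ 2 Ce³⁺(aq) + 3 CO₃²⁻(aq)
Let s be the solubility of Ce₂(CO₃)₃ here. The common ion gives [CO₃²⁻] ≈ 0.219 mol/L, and [Ce³⁺] = 2s.
Ksp = [Ce³⁺]^2[CO₃²⁻]^3 = (2s)^2(0.219)^3
(2s)^2 = 3.40×10⁻³⁵ / (0.219)^3 = 3.24×10⁻³³
s = 2.84×10⁻¹⁷ mol/L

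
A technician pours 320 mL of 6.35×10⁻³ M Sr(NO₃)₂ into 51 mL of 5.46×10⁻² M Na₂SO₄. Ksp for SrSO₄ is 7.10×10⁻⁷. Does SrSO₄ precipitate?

Total volume after mixing = 320 + 51 = 371 mL.
[Sr²⁺] = (6.35×10⁻³)(320)/371 = 5.48×10⁻³ M
[SO₄²⁻] = (5.46×10⁻²)(51)/371 = 7.51×10⁻³ M
Q = [Sr²⁺][SO₄²⁻] = 4.11×10⁻⁵
Because Q > Ksp (4.11×10⁻⁵ vs 7.10×10⁻⁷), a precipitate of SrSO₄ forms.

Yes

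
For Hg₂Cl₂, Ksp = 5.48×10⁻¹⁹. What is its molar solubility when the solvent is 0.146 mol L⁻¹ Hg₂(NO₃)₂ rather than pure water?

9.69×10⁻¹⁰ M

Hg₂Cl₂(s) ⇌ Hg₂²⁺(aq) + 2 Cl⁻(aq)
Hg₂²⁺ is already present at 0.146 mol L⁻¹. If s mol/L of Hg₂Cl₂ dissolves, [Cl⁻] = 2s while [Hg₂²⁺] ≈ 0.146 mol L⁻¹.
Ksp = [Hg₂²⁺][Cl⁻]^2 = (0.146)(2s)^2
(2s)^2 = 5.48×10⁻¹⁹ / (0.146) = 3.75×10⁻¹⁸
s = 9.69×10⁻¹⁰ mol L⁻¹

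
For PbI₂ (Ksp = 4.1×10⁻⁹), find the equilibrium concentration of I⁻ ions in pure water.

2.0×10⁻³ M

PbI₂(s) ⇌ Pb²⁺(aq) + 2 I⁻(aq)
With molar solubility s: [Pb²⁺] = s, [I⁻] = 2s.
Ksp = [Pb²⁺][I⁻]^2 = s · (2s)^2 = 4s^3 = 4.1×10⁻⁹
s = 1.0×10⁻³ M
[I⁻] = 2s = 2.0×10⁻³ M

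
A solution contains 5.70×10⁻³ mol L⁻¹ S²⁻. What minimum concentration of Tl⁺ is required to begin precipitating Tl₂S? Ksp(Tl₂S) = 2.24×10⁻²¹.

Precipitation of each salt begins when its ion product equals Ksp.
Tl₂S(s) ⇌ 2 Tl⁺(aq) + S²⁻(aq)
Ksp = [Tl⁺]^2[S²⁻] = [Tl⁺]^2(5.70×10⁻³)
[Tl⁺]^2 = 2.24×10⁻²¹ / (5.70×10⁻³) = 3.93×10⁻¹⁹
[Tl⁺] = 6.27×10⁻¹⁰ mol L⁻¹

6.27×10⁻¹⁰ M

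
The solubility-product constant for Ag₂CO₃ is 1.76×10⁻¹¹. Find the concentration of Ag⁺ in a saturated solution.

3.28×10⁻⁴ M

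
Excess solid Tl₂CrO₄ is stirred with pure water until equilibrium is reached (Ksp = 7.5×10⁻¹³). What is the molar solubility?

5.7×10⁻⁵ M

Tl₂CrO₄(s) ⇌ 2 Tl⁺(aq) + CrO₄²⁻(aq)
Let s be the molar solubility. Then [Tl⁺] = 2s and [CrO₄²⁻] = s.
Ksp = [Tl⁺]^2[CrO₄²⁻] = (2s)^2 · s = 4s^3
4s^3 = 7.5×10⁻¹³  ⇒  s^3 = 1.9×10⁻¹³
Taking the 3rd root, s = 5.7×10⁻⁵ mol/L.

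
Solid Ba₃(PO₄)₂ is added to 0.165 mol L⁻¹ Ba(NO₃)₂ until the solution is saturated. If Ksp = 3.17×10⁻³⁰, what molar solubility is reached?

Ba₃(PO₄)₂(s) ⇌ 3 Ba²⁺(aq) + 2 PO₄³⁻(aq)
Let s be the solubility of Ba₃(PO₄)₂ here. The common ion gives [Ba²⁺] ≈ 0.165 mol L⁻¹, and [PO₄³⁻] = 2s.
Ksp = [Ba²⁺]^3[PO₄³⁻]^2 = (0.165)^3(2s)^2
(2s)^2 = 3.17×10⁻³⁰ / (0.165)^3 = 7.06×10⁻²⁸
s = 1.33×10⁻¹⁴ mol L⁻¹

1.33×10⁻¹⁴ M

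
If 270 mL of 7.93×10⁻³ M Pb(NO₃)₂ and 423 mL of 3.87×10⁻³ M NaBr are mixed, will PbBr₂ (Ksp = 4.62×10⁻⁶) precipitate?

After mixing, V = 270 mL + 423 mL = 693 mL.
[Pb²⁺] = (7.93×10⁻³)(270)/693 = 3.09×10⁻³ M
[Br⁻] = (3.87×10⁻³)(423)/693 = 2.36×10⁻³ M
Q = [Pb²⁺][Br⁻]^2 = 1.72×10⁻⁸
Since Q (1.72×10⁻⁸) is less than Ksp (4.62×10⁻⁶), no PbBr₂ precipitates.

No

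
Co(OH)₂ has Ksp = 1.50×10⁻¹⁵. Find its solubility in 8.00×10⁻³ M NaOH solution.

Co(OH)₂(s) ⇌ Co²⁺(aq) + 2 OH⁻(aq)
Let s be the solubility of Co(OH)₂ here. The common ion gives [OH⁻] ≈ 8.00×10⁻³ M, and [Co²⁺] = s.
Ksp = [Co²⁺][OH⁻]^2 = s(8.00×10⁻³)^2
s = 1.50×10⁻¹⁵ / (8.00×10⁻³)^2 = 2.34×10⁻¹¹
s = 2.34×10⁻¹¹ M

2.34×10⁻¹¹ M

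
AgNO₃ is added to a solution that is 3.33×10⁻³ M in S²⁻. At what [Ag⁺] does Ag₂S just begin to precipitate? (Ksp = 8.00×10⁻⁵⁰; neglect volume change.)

Each salt precipitates once Q = Ksp for that salt.
Ag₂S(s) ⇌ 2 Ag⁺(aq) + S²⁻(aq)
Ksp = [Ag⁺]^2[S²⁻] = [Ag⁺]^2(3.33×10⁻³)
[Ag⁺]^2 = 8.00×10⁻⁵⁰ / (3.33×10⁻³) = 2.40×10⁻⁴⁷
[Ag⁺] = 4.90×10⁻²⁴ M

4.90×10⁻²⁴ M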